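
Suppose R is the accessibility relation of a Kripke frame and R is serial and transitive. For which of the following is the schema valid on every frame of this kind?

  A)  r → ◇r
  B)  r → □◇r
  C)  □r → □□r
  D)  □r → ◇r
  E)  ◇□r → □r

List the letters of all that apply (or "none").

(A) the dual of axiom T: valid iff R is reflexive. Such an R need not be reflexive — not valid.
(B) r → □◇r is axiom B, which corresponds to symmetry. Such an R need not be symmetric — not valid.
(C) □r → □□r is axiom 4, which corresponds to transitivity. Every such R is transitive — valid.
(D) □r → ◇r is axiom D, which corresponds to seriality. Every such R is serial — valid.
(E) the dual of axiom 5: valid iff R is euclidean. Such an R need not be euclidean — not valid.

C, D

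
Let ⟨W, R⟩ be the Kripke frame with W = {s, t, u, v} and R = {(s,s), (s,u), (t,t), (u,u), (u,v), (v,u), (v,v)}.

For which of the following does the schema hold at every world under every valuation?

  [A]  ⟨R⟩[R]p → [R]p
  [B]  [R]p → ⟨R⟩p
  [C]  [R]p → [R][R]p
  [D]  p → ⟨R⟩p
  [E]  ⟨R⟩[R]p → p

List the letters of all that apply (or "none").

B, D

R is reflexive: each world relates to itself.
R is not symmetric: s R u but not u R s.
R is not transitive: s R u and u R v but not s R v.
R is not euclidean: s R u and s R s but not u R s.
R is serial: every world has an R-successor.
(A) ⟨R⟩[R]p → [R]p is the dual of axiom 5; it is valid on a frame exactly when R is euclidean. R is not euclidean, so not valid.
(B) [R]p → ⟨R⟩p is axiom D, which corresponds to seriality. R is serial — valid.
(C) [R]p → [R][R]p is axiom 4, which corresponds to transitivity. R is not transitive — not valid.
(D) p → ⟨R⟩p is the dual of axiom T, which corresponds to reflexivity. R is reflexive — valid.
(E) ⟨R⟩[R]p → p is the dual of axiom B, which corresponds to symmetry. R is not symmetric — not valid.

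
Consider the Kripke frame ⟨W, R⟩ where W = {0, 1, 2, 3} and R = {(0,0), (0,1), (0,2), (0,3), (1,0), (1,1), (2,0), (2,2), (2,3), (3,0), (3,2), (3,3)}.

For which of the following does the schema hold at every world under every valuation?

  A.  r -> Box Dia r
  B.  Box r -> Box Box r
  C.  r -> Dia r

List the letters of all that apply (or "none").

R is reflexive: each world relates to itself.
R is symmetric: every R-edge is matched by its reverse.
R is not transitive: 1 R 0 and 0 R 2 but not 1 R 2.
(A) r -> Box Dia r is axiom B; it is valid on a frame exactly when R is symmetric. R is symmetric, so valid.
(B) Box r -> Box Box r is axiom 4, which corresponds to transitivity. R is not transitive — not valid.
(C) the dual of axiom T: valid iff R is reflexive. R is reflexive — valid.

A, C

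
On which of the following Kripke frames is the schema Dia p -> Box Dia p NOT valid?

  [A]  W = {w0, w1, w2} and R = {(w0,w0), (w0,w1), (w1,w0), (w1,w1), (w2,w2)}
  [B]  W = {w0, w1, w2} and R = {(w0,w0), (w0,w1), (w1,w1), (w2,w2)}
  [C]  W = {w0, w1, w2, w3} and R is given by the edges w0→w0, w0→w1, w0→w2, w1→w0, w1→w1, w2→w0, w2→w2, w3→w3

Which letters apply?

B, C

The schema Dia p -> Box Dia p is axiom 5; it is valid on a frame iff R is euclidean.
(A) R is euclidean (any two R-successors of the same world are R-related), so the schema is valid here.
(B) R is not euclidean (w0 R w1 and w0 R w0 but not w1 R w0), so the schema fails here.
(C) R is not euclidean (w0 R w1 and w0 R w2 but not w1 R w2), so the schema fails here.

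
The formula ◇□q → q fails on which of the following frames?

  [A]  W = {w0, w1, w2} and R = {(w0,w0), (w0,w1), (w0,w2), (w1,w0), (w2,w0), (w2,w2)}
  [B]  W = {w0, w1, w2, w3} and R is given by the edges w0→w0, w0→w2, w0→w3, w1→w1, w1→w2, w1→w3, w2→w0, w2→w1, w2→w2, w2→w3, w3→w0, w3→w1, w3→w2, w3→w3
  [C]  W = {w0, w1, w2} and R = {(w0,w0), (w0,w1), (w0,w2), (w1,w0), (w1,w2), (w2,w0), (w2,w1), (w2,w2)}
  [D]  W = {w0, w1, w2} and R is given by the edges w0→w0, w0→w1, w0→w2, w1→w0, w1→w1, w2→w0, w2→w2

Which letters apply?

The schema ◇□q → q is the dual of axiom B; it is valid on a frame iff R is symmetric.
(A) R is symmetric (every R-edge is matched by its reverse), so the schema is valid here.
(B) R is symmetric (every R-edge is matched by its reverse), so the schema is valid here.
(C) R is symmetric (every R-edge is matched by its reverse), so the schema is valid here.
(D) R is symmetric (every R-edge is matched by its reverse), so the schema is valid here.

none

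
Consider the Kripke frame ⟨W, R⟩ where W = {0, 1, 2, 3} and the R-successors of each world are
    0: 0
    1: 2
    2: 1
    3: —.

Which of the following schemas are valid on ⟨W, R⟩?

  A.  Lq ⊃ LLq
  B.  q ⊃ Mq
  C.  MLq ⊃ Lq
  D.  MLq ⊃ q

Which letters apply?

D

R is not reflexive: not 1 R 1.
R is symmetric: every R-edge is matched by its reverse.
R is not transitive: 1 R 2 and 2 R 1 but not 1 R 1.
R is not euclidean: 1 R 2 and 1 R 2 but not 2 R 2.
(A) Lq ⊃ LLq (axiom 4) characterises the transitive frames. R is not transitive — not valid.
(B) q ⊃ Mq is the dual of axiom T, which corresponds to reflexivity. R is not reflexive — not valid.
(C) MLq ⊃ Lq (the dual of axiom 5) characterises the euclidean frames. R is not euclidean — not valid.
(D) the dual of axiom B: valid iff R is symmetric. R is symmetric — valid.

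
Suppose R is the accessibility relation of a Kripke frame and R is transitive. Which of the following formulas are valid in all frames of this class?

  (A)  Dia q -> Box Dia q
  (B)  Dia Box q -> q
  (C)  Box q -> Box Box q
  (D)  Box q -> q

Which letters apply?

C

(A) axiom 5: valid iff R is euclidean. Such an R need not be euclidean — not valid.
(B) Dia Box q -> q (the dual of axiom B) characterises the symmetric frames. Such an R need not be symmetric — not valid.
(C) Box q -> Box Box q is axiom 4, which corresponds to transitivity. Every such R is transitive — valid.
(D) Box q -> q is axiom T; it is valid on a frame exactly when R is reflexive. Such an R need not be reflexive, so not valid.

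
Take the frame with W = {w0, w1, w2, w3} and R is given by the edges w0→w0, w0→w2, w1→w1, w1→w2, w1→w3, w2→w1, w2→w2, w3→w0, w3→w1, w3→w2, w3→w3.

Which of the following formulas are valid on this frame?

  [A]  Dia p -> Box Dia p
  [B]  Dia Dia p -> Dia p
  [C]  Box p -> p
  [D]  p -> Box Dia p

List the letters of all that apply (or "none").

R is reflexive: each world relates to itself.
R is not symmetric: w0 R w2 but not w2 R w0.
R is not transitive: w0 R w2 and w2 R w1 but not w0 R w1.
R is not euclidean: w0 R w2 and w0 R w0 but not w2 R w0.
(A) Dia p -> Box Dia p is axiom 5, which corresponds to the euclidean property. R is not euclidean — not valid.
(B) Dia Dia p -> Dia p is the dual of axiom 4; it is valid on a frame exactly when R is transitive. R is not transitive, so not valid.
(C) axiom T: valid iff R is reflexive. R is reflexive — valid.
(D) axiom B: valid iff R is symmetric. R is not symmetric — not valid.

C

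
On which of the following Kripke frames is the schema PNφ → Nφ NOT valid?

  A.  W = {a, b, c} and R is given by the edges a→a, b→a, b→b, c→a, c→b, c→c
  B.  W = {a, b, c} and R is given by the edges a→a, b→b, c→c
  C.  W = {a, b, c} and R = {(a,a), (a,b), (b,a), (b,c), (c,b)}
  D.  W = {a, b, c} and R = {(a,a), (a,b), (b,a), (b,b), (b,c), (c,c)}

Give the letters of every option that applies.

A, C, D

The schema PNφ → Nφ is the dual of axiom 5; it is valid on a frame iff R is euclidean.
(A) R is not euclidean (b R a and b R b but not a R b), so the schema fails here.
(B) R is euclidean (any two R-successors of the same world are R-related), so the schema is valid here.
(C) R is not euclidean (b R a and b R c but not a R c), so the schema fails here.
(D) R is not euclidean (b R a and b R c but not a R c), so the schema fails here.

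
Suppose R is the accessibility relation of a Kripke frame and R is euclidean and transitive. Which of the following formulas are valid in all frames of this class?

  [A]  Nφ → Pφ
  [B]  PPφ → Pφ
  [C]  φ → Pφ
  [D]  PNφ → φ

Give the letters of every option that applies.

B

(A) axiom D: valid iff R is serial. Such an R need not be serial — not valid.
(B) PPφ → Pφ (the dual of axiom 4) characterises the transitive frames. Every such R is transitive — valid.
(C) φ → Pφ is the dual of axiom T; it is valid on a frame exactly when R is reflexive. Such an R need not be reflexive, so not valid.
(D) PNφ → φ is the dual of axiom B; it is valid on a frame exactly when R is symmetric. Such an R need not be symmetric, so not valid.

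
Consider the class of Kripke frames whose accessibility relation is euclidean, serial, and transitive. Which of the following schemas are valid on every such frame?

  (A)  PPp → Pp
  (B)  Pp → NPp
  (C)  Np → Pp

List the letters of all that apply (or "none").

A, B, C

(A) the dual of axiom 4: valid iff R is transitive. Every such R is transitive — valid.
(B) axiom 5: valid iff R is euclidean. Every such R is euclidean — valid.
(C) axiom D: valid iff R is serial. Every such R is serial — valid.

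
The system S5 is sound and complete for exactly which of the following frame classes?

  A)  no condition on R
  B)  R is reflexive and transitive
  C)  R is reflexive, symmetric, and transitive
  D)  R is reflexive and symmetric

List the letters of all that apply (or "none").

C

(A) this class determines K, not S5.
(B) this class determines S4, not S5.
(C) S5 is sound and complete for exactly this class.
(D) this class determines B (= KTB), not S5.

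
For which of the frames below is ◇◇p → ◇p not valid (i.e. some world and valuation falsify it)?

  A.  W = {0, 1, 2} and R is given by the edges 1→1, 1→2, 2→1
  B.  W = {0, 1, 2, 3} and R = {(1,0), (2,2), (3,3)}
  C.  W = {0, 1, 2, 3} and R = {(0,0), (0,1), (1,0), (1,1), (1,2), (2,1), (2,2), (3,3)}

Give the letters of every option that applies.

A, C

The schema ◇◇p → ◇p is the dual of axiom 4; it is valid on a frame iff R is transitive.
(A) R is not transitive (2 R 1 and 1 R 2 but not 2 R 2), so the schema fails here.
(B) R is transitive (R is closed under composition), so the schema is valid here.
(C) R is not transitive (0 R 1 and 1 R 2 but not 0 R 2), so the schema fails here.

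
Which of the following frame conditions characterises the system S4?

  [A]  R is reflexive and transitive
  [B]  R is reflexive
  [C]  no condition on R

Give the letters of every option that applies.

A

(A) S4 is sound and complete for exactly this class.
(B) this class determines T (= KT), not S4.
(C) this class determines K, not S4.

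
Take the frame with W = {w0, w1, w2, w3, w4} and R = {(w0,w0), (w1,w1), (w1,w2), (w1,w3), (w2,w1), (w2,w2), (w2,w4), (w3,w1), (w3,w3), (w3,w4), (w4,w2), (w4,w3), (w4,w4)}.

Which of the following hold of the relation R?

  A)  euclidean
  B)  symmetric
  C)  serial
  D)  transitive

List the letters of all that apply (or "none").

(A) not euclidean: w1 R w2 and w1 R w3 but not w2 R w3.
(B) symmetric: every R-edge is matched by its reverse.
(C) serial: every world has an R-successor.
(D) not transitive: w1 R w2 and w2 R w4 but not w1 R w4.

B, C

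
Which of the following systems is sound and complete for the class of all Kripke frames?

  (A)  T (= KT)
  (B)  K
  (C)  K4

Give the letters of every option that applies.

(A) T (= KT) is determined by the class of reflexive frames.
(B) K is determined by exactly this class.
(C) K4 is determined by the class of transitive frames.

B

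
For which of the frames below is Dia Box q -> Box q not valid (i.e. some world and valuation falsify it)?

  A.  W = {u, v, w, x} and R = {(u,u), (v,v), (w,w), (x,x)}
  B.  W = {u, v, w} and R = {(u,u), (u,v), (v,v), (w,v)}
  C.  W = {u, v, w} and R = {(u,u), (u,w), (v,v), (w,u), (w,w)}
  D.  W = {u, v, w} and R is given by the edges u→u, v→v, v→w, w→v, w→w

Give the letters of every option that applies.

B

The schema Dia Box q -> Box q is the dual of axiom 5; it is valid on a frame iff R is euclidean.
(A) R is euclidean (any two R-successors of the same world are R-related), so the schema is valid here.
(B) R is not euclidean (u R v and u R u but not v R u), so the schema fails here.
(C) R is euclidean (any two R-successors of the same world are R-related), so the schema is valid here.
(D) R is euclidean (any two R-successors of the same world are R-related), so the schema is valid here.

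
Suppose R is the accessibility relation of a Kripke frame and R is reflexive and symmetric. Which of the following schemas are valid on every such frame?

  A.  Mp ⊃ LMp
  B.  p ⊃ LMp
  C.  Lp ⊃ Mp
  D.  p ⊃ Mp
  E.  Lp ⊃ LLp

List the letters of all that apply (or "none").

B, C, D

Reflexive relations are serial.
(A) axiom 5: valid iff R is euclidean. Such an R need not be euclidean — not valid.
(B) axiom B: valid iff R is symmetric. Every such R is symmetric — valid.
(C) Lp ⊃ Mp is axiom D; it is valid on a frame exactly when R is serial. Every such R is serial, so valid.
(D) p ⊃ Mp (the dual of axiom T) characterises the reflexive frames. Every such R is reflexive — valid.
(E) Lp ⊃ LLp is axiom 4; it is valid on a frame exactly when R is transitive. Such an R need not be transitive, so not valid.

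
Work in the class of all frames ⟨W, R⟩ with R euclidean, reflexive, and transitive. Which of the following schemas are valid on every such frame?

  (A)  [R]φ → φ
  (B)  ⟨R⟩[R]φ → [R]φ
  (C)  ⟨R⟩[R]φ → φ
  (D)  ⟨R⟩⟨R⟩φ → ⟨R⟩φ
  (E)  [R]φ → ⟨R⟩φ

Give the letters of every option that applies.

A relation that is euclidean, reflexive, and transitive is also serial and symmetric.
(A) [R]φ → φ (axiom T) characterises the reflexive frames. Every such R is reflexive — valid.
(B) ⟨R⟩[R]φ → [R]φ is the dual of axiom 5, which corresponds to the euclidean property. Every such R is euclidean — valid.
(C) ⟨R⟩[R]φ → φ is the dual of axiom B, which corresponds to symmetry. Every such R is symmetric — valid.
(D) the dual of axiom 4: valid iff R is transitive. Every such R is transitive — valid.
(E) [R]φ → ⟨R⟩φ is axiom D; it is valid on a frame exactly when R is serial. Every such R is serial, so valid.

A, B, C, D, E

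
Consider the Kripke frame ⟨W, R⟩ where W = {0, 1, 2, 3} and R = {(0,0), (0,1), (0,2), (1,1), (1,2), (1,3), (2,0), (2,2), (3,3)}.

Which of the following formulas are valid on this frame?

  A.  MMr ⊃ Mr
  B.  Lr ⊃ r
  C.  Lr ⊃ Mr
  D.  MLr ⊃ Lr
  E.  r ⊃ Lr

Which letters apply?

R is reflexive: each world relates to itself.
R is not transitive: 0 R 1 and 1 R 3 but not 0 R 3.
R is not euclidean: 0 R 1 and 0 R 0 but not 1 R 0.
R is serial: every world has an R-successor.
R is not a subset of the identity: 0 R 1 with 0 ≠ 1.
(A) MMr ⊃ Mr is the dual of axiom 4; it is valid on a frame exactly when R is transitive. R is not transitive, so not valid.
(B) axiom T: valid iff R is reflexive. R is reflexive — valid.
(C) Lr ⊃ Mr (axiom D) characterises the serial frames. R is serial — valid.
(D) MLr ⊃ Lr (the dual of axiom 5) characterises the euclidean frames. R is not euclidean — not valid.
(E) r ⊃ Lr is valid only on frames where every R-edge is a self-loop. Here R ⊄ identity — not valid.

B, C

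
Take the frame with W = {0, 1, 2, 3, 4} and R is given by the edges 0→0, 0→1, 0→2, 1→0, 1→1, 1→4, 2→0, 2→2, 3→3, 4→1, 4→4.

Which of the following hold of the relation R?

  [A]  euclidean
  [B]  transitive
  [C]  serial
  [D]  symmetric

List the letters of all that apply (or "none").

C, D

(A) not euclidean: 0 R 1 and 0 R 2 but not 1 R 2.
(B) not transitive: 0 R 1 and 1 R 4 but not 0 R 4.
(C) serial: every world has an R-successor.
(D) symmetric: every R-edge is matched by its reverse.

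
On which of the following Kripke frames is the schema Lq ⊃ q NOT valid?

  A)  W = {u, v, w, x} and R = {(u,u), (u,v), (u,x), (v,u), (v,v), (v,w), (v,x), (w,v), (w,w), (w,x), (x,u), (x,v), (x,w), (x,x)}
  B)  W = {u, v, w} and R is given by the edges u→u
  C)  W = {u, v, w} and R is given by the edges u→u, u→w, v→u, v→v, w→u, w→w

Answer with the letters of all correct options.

B

The schema Lq ⊃ q is axiom T; it is valid on a frame iff R is reflexive.
(A) R is reflexive (each world relates to itself), so the schema is valid here.
(B) R is not reflexive (not v R v), so the schema fails here.
(C) R is reflexive (each world relates to itself), so the schema is valid here.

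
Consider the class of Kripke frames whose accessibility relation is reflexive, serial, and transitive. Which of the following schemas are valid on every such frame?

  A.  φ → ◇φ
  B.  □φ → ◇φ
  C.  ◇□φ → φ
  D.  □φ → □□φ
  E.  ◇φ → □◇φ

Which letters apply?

(A) the dual of axiom T: valid iff R is reflexive. Every such R is reflexive — valid.
(B) axiom D: valid iff R is serial. Every such R is serial — valid.
(C) ◇□φ → φ is the dual of axiom B; it is valid on a frame exactly when R is symmetric. Such an R need not be symmetric, so not valid.
(D) axiom 4: valid iff R is transitive. Every such R is transitive — valid.
(E) ◇φ → □◇φ is axiom 5; it is valid on a frame exactly when R is euclidean. Such an R need not be euclidean, so not valid.

A, B, D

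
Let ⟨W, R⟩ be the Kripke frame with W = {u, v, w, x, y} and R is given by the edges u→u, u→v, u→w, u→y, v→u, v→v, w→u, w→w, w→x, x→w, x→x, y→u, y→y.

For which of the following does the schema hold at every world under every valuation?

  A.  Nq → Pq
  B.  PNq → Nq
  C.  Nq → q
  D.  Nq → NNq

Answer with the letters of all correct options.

R is reflexive: each world relates to itself.
R is not transitive: u R w and w R x but not u R x.
R is not euclidean: u R v and u R w but not v R w.
R is serial: every world has an R-successor.
(A) Nq → Pq is axiom D; it is valid on a frame exactly when R is serial. R is serial, so valid.
(B) PNq → Nq is the dual of axiom 5, which corresponds to the euclidean property. R is not euclidean — not valid.
(C) Nq → q (axiom T) characterises the reflexive frames. R is reflexive — valid.
(D) axiom 4: valid iff R is transitive. R is not transitive — not valid.

A, C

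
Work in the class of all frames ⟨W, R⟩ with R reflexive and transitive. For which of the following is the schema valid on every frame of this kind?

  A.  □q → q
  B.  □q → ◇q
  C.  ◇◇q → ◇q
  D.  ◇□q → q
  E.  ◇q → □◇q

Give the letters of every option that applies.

Reflexive relations are serial.
(A) □q → q (axiom T) characterises the reflexive frames. Every such R is reflexive — valid.
(B) □q → ◇q is axiom D; it is valid on a frame exactly when R is serial. Every such R is serial, so valid.
(C) ◇◇q → ◇q is the dual of axiom 4, which corresponds to transitivity. Every such R is transitive — valid.
(D) ◇□q → q (the dual of axiom B) characterises the symmetric frames. Such an R need not be symmetric — not valid.
(E) axiom 5: valid iff R is euclidean. Such an R need not be euclidean — not valid.

A, B, C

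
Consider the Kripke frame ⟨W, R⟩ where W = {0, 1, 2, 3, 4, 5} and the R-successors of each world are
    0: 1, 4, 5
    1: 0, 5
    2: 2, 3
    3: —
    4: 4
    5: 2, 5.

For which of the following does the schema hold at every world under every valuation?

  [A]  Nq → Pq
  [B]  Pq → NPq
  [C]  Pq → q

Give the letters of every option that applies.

R is not euclidean: 0 R 1 and 0 R 4 but not 1 R 4.
R is not serial: 3 has no R-successor.
R is not a subset of the identity: 0 R 1 with 0 ≠ 1.
(A) Nq → Pq is axiom D, which corresponds to seriality. R is not serial — not valid.
(B) Pq → NPq is axiom 5; it is valid on a frame exactly when R is euclidean. R is not euclidean, so not valid.
(C) Pq → q (the converse of T) corresponds to R being a subset of the identity. Here R ⊄ identity, so not valid.

none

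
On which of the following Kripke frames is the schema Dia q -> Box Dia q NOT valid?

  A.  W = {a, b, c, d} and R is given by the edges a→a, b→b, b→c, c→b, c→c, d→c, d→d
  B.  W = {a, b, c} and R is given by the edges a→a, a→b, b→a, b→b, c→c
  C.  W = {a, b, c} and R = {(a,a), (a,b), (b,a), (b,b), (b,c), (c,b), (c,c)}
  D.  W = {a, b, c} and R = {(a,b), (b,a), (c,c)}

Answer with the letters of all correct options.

A, C, D

The schema Dia q -> Box Dia q is axiom 5; it is valid on a frame iff R is euclidean.
(A) R is not euclidean (d R c and d R d but not c R d), so the schema fails here.
(B) R is euclidean (any two R-successors of the same world are R-related), so the schema is valid here.
(C) R is not euclidean (b R a and b R c but not a R c), so the schema fails here.
(D) R is not euclidean (a R b and a R b but not b R b), so the schema fails here.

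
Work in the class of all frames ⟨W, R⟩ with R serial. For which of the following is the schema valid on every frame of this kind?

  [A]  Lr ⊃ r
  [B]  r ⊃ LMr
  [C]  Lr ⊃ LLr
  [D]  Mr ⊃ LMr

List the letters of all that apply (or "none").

(A) Lr ⊃ r is axiom T; it is valid on a frame exactly when R is reflexive. Such an R need not be reflexive, so not valid.
(B) r ⊃ LMr (axiom B) characterises the symmetric frames. Such an R need not be symmetric — not valid.
(C) axiom 4: valid iff R is transitive. Such an R need not be transitive — not valid.
(D) Mr ⊃ LMr is axiom 5; it is valid on a frame exactly when R is euclidean. Such an R need not be euclidean, so not valid.

none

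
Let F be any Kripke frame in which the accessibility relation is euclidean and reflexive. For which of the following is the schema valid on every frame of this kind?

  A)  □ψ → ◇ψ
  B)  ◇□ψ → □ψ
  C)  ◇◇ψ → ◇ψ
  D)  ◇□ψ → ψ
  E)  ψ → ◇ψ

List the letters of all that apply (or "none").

A reflexive euclidean relation is also symmetric (from wRw and wRv the euclidean condition gives vRw) and hence transitive; it is an equivalence relation.
(A) □ψ → ◇ψ is axiom D; it is valid on a frame exactly when R is serial. Every such R is serial, so valid.
(B) ◇□ψ → □ψ (the dual of axiom 5) characterises the euclidean frames. Every such R is euclidean — valid.
(C) ◇◇ψ → ◇ψ is the dual of axiom 4; it is valid on a frame exactly when R is transitive. Every such R is transitive, so valid.
(D) ◇□ψ → ψ (the dual of axiom B) characterises the symmetric frames. Every such R is symmetric — valid.
(E) the dual of axiom T: valid iff R is reflexive. Every such R is reflexive — valid.

A, B, C, D, E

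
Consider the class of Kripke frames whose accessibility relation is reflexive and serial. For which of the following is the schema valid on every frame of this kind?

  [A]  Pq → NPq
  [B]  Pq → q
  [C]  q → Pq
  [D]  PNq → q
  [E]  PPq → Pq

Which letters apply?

(A) axiom 5: valid iff R is euclidean. Such an R need not be euclidean — not valid.
(B) Pq → q is valid only on frames where every R-edge is a self-loop. Such an R need not be a subset of the identity — not valid.
(C) q → Pq (the dual of axiom T) characterises the reflexive frames. Every such R is reflexive — valid.
(D) the dual of axiom B: valid iff R is symmetric. Such an R need not be symmetric — not valid.
(E) PPq → Pq (the dual of axiom 4) characterises the transitive frames. Such an R need not be transitive — not valid.

C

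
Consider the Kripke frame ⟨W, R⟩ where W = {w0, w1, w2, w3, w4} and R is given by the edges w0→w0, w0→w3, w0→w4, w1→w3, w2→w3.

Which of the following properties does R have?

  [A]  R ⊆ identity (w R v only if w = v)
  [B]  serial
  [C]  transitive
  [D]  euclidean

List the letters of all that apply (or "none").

C

(A) not ⊆ identity: w0 R w3 with w0 ≠ w3.
(B) not serial: w3 has no R-successor.
(C) transitive: R is closed under composition.
(D) not euclidean: w0 R w3 and w0 R w0 but not w3 R w0.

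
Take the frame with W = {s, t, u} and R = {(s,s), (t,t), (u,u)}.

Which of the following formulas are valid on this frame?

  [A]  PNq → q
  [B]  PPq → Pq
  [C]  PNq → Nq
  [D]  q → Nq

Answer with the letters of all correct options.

A, B, C, D

R is symmetric: every R-edge is matched by its reverse.
R is transitive: R is closed under composition.
R is euclidean: any two R-successors of the same world are R-related.
R is a subset of the identity: every R-edge is a self-loop.
(A) PNq → q is the dual of axiom B, which corresponds to symmetry. R is symmetric — valid.
(B) PPq → Pq is the dual of axiom 4, which corresponds to transitivity. R is transitive — valid.
(C) PNq → Nq is the dual of axiom 5; it is valid on a frame exactly when R is euclidean. R is euclidean, so valid.
(D) q → Nq is valid only on frames where every R-edge is a self-loop. Here R ⊆ identity — valid.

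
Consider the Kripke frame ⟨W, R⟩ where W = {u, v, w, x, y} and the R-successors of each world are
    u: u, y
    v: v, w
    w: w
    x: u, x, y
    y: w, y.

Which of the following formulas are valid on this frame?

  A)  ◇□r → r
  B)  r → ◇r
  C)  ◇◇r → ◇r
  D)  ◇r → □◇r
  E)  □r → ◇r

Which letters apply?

B, E

R is reflexive: each world relates to itself.
R is not symmetric: u R y but not y R u.
R is not transitive: u R y and y R w but not u R w.
R is not euclidean: u R y and u R u but not y R u.
R is serial: every world has an R-successor.
(A) ◇□r → r is the dual of axiom B; it is valid on a frame exactly when R is symmetric. R is not symmetric, so not valid.
(B) r → ◇r (the dual of axiom T) characterises the reflexive frames. R is reflexive — valid.
(C) ◇◇r → ◇r is the dual of axiom 4, which corresponds to transitivity. R is not transitive — not valid.
(D) ◇r → □◇r is axiom 5, which corresponds to the euclidean property. R is not euclidean — not valid.
(E) □r → ◇r is axiom D; it is valid on a frame exactly when R is serial. R is serial, so valid.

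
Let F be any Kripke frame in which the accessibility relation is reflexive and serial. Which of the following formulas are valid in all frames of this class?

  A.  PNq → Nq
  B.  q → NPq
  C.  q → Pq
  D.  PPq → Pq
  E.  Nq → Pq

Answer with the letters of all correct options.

(A) PNq → Nq (the dual of axiom 5) characterises the euclidean frames. Such an R need not be euclidean — not valid.
(B) q → NPq is axiom B; it is valid on a frame exactly when R is symmetric. Such an R need not be symmetric, so not valid.
(C) q → Pq is the dual of axiom T, which corresponds to reflexivity. Every such R is reflexive — valid.
(D) PPq → Pq (the dual of axiom 4) characterises the transitive frames. Such an R need not be transitive — not valid.
(E) Nq → Pq is axiom D; it is valid on a frame exactly when R is serial. Every such R is serial, so valid.

C, E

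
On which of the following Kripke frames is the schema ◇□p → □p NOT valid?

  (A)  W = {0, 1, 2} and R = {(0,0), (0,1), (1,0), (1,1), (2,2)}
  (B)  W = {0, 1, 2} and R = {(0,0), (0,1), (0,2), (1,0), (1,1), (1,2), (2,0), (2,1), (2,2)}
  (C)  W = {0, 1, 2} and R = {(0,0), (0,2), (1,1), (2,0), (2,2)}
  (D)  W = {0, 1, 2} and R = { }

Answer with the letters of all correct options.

none

The schema ◇□p → □p is the dual of axiom 5; it is valid on a frame iff R is euclidean.
(A) R is euclidean (any two R-successors of the same world are R-related), so the schema is valid here.
(B) R is euclidean (any two R-successors of the same world are R-related), so the schema is valid here.
(C) R is euclidean (any two R-successors of the same world are R-related), so the schema is valid here.
(D) R is euclidean (any two R-successors of the same world are R-related), so the schema is valid here.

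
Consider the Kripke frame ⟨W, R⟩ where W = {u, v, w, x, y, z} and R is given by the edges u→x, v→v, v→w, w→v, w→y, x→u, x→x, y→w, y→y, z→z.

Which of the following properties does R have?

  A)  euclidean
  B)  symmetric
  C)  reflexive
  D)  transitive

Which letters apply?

(A) not euclidean: w R v and w R y but not v R y.
(B) symmetric: every R-edge is matched by its reverse.
(C) not reflexive: not u R u.
(D) not transitive: u R x and x R u but not u R u.

B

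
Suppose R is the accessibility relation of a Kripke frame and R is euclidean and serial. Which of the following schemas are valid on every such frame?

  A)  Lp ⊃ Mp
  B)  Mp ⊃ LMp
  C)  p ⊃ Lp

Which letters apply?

(A) Lp ⊃ Mp is axiom D; it is valid on a frame exactly when R is serial. Every such R is serial, so valid.
(B) axiom 5: valid iff R is euclidean. Every such R is euclidean — valid.
(C) p ⊃ Lp is valid only on frames where every R-edge is a self-loop. Such an R need not be a subset of the identity — not valid.

A, B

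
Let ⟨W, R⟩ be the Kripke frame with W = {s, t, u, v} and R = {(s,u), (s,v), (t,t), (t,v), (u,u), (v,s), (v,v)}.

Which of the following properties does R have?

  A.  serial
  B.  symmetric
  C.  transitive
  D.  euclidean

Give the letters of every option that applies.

(A) serial: every world has an R-successor.
(B) not symmetric: s R u but not u R s.
(C) not transitive: s R v and v R s but not s R s.
(D) not euclidean: s R u and s R v but not u R v.

A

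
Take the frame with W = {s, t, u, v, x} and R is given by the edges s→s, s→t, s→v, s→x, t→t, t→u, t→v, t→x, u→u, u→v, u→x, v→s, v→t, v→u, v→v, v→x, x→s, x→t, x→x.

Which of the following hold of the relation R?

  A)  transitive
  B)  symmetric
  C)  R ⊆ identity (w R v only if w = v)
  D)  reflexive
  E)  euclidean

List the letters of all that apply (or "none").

(A) not transitive: s R t and t R u but not s R u.
(B) not symmetric: s R t but not t R s.
(C) not ⊆ identity: s R t with s ≠ t.
(D) reflexive: each world relates to itself.
(E) not euclidean: s R t and s R s but not t R s.

D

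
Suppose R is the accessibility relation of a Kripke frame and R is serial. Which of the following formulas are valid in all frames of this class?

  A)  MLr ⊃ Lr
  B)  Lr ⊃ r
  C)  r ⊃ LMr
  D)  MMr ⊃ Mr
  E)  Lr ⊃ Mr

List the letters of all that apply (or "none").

E

(A) MLr ⊃ Lr is the dual of axiom 5, which corresponds to the euclidean property. Such an R need not be euclidean — not valid.
(B) Lr ⊃ r is axiom T, which corresponds to reflexivity. Such an R need not be reflexive — not valid.
(C) r ⊃ LMr (axiom B) characterises the symmetric frames. Such an R need not be symmetric — not valid.
(D) MMr ⊃ Mr is the dual of axiom 4; it is valid on a frame exactly when R is transitive. Such an R need not be transitive, so not valid.
(E) axiom D: valid iff R is serial. Every such R is serial — valid.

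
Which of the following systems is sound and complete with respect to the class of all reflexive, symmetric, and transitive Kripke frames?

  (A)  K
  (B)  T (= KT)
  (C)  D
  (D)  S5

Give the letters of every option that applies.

(A) K is determined by the class of arbitrary frames.
(B) T (= KT) is determined by the class of reflexive frames.
(C) D is determined by the class of serial frames.
(D) S5 is determined by exactly this class.

D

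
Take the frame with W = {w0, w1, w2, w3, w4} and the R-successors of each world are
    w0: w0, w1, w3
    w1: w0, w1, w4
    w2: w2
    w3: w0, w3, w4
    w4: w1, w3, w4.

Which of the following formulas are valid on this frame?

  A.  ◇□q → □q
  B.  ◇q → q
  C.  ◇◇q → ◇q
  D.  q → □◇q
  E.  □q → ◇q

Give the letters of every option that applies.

D, E

R is symmetric: every R-edge is matched by its reverse.
R is not transitive: w0 R w1 and w1 R w4 but not w0 R w4.
R is not euclidean: w0 R w1 and w0 R w3 but not w1 R w3.
R is serial: every world has an R-successor.
R is not a subset of the identity: w0 R w1 with w0 ≠ w1.
(A) ◇□q → □q is the dual of axiom 5; it is valid on a frame exactly when R is euclidean. R is not euclidean, so not valid.
(B) ◇q → q is the converse of T; it holds exactly when R ⊆ identity. Here R ⊄ identity — not valid.
(C) ◇◇q → ◇q (the dual of axiom 4) characterises the transitive frames. R is not transitive — not valid.
(D) axiom B: valid iff R is symmetric. R is symmetric — valid.
(E) □q → ◇q (axiom D) characterises the serial frames. R is serial — valid.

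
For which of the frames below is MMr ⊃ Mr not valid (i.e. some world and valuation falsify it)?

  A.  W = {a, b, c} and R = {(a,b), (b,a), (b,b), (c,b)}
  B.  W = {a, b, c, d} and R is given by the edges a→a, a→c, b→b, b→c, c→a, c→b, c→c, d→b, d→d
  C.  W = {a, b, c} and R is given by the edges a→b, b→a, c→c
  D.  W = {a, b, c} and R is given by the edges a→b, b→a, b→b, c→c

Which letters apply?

The schema MMr ⊃ Mr is the dual of axiom 4; it is valid on a frame iff R is transitive.
(A) R is not transitive (a R b and b R a but not a R a), so the schema fails here.
(B) R is not transitive (a R c and c R b but not a R b), so the schema fails here.
(C) R is not transitive (a R b and b R a but not a R a), so the schema fails here.
(D) R is not transitive (a R b and b R a but not a R a), so the schema fails here.

A, B, C, D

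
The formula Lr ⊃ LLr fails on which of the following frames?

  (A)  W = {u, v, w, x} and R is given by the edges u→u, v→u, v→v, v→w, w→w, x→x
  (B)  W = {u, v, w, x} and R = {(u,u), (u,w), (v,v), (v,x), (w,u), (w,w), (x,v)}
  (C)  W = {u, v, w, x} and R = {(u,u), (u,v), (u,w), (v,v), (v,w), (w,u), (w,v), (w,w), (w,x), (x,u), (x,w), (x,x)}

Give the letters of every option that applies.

B, C

The schema Lr ⊃ LLr is axiom 4; it is valid on a frame iff R is transitive.
(A) R is transitive (R is closed under composition), so the schema is valid here.
(B) R is not transitive (x R v and v R x but not x R x), so the schema fails here.
(C) R is not transitive (u R w and w R x but not u R x), so the schema fails here.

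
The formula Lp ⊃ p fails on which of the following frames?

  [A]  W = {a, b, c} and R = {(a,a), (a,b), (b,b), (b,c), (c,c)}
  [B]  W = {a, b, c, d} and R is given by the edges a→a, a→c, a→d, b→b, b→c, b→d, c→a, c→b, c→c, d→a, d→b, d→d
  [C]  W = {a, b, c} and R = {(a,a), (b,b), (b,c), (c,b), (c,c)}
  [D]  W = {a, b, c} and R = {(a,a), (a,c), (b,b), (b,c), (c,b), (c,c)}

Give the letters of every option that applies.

The schema Lp ⊃ p is axiom T; it is valid on a frame iff R is reflexive.
(A) R is reflexive (each world relates to itself), so the schema is valid here.
(B) R is reflexive (each world relates to itself), so the schema is valid here.
(C) R is reflexive (each world relates to itself), so the schema is valid here.
(D) R is reflexive (each world relates to itself), so the schema is valid here.

none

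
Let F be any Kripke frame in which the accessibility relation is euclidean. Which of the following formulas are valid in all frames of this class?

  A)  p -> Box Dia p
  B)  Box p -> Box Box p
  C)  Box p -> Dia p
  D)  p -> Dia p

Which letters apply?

(A) p -> Box Dia p is axiom B; it is valid on a frame exactly when R is symmetric. Such an R need not be symmetric, so not valid.
(B) Box p -> Box Box p is axiom 4, which corresponds to transitivity. Such an R need not be transitive — not valid.
(C) Box p -> Dia p (axiom D) characterises the serial frames. Such an R need not be serial — not valid.
(D) p -> Dia p is the dual of axiom T, which corresponds to reflexivity. Such an R need not be reflexive — not valid.

none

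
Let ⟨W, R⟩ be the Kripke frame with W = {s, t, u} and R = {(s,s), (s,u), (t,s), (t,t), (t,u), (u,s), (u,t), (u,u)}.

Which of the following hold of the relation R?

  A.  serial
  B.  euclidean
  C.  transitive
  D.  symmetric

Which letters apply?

A

(A) serial: every world has an R-successor.
(B) not euclidean: t R s and t R t but not s R t.
(C) not transitive: s R u and u R t but not s R t.
(D) not symmetric: t R s but not s R t.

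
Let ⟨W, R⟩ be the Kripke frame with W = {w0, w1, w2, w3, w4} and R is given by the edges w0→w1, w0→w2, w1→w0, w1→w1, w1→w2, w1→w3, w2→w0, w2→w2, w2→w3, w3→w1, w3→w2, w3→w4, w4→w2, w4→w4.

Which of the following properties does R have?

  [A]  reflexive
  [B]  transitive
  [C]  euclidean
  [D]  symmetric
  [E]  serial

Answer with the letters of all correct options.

E

(A) not reflexive: not w0 R w0.
(B) not transitive: w0 R w1 and w1 R w0 but not w0 R w0.
(C) not euclidean: w0 R w2 and w0 R w1 but not w2 R w1.
(D) not symmetric: w1 R w2 but not w2 R w1.
(E) serial: every world has an R-successor.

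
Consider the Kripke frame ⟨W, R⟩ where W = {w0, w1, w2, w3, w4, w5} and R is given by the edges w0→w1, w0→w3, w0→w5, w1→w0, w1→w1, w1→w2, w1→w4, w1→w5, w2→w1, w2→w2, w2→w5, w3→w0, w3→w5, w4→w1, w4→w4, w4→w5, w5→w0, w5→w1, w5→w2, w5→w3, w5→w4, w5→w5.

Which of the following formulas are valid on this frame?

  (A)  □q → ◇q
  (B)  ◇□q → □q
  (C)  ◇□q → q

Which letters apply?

A, C

R is symmetric: every R-edge is matched by its reverse.
R is not euclidean: w0 R w1 and w0 R w3 but not w1 R w3.
R is serial: every world has an R-successor.
(A) □q → ◇q (axiom D) characterises the serial frames. R is serial — valid.
(B) ◇□q → □q is the dual of axiom 5; it is valid on a frame exactly when R is euclidean. R is not euclidean, so not valid.
(C) ◇□q → q is the dual of axiom B; it is valid on a frame exactly when R is symmetric. R is symmetric, so valid.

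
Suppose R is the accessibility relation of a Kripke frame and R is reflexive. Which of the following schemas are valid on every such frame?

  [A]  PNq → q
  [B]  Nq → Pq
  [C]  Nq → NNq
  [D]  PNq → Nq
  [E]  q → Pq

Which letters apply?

A reflexive relation is serial.
(A) PNq → q is the dual of axiom B, which corresponds to symmetry. Such an R need not be symmetric — not valid.
(B) Nq → Pq is axiom D, which corresponds to seriality. Every such R is serial — valid.
(C) Nq → NNq is axiom 4; it is valid on a frame exactly when R is transitive. Such an R need not be transitive, so not valid.
(D) the dual of axiom 5: valid iff R is euclidean. Such an R need not be euclidean — not valid.
(E) q → Pq is the dual of axiom T, which corresponds to reflexivity. Every such R is reflexive — valid.

B, E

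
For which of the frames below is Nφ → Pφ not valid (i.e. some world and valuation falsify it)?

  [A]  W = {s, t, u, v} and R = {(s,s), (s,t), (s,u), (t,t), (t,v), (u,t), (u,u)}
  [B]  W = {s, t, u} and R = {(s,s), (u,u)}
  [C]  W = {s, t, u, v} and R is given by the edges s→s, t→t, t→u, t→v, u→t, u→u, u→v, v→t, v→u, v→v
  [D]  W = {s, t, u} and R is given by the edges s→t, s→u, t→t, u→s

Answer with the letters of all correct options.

A, B

The schema Nφ → Pφ is axiom D; it is valid on a frame iff R is serial.
(A) R is not serial (v has no R-successor), so the schema fails here.
(B) R is not serial (t has no R-successor), so the schema fails here.
(C) R is serial (every world has an R-successor), so the schema is valid here.
(D) R is serial (every world has an R-successor), so the schema is valid here.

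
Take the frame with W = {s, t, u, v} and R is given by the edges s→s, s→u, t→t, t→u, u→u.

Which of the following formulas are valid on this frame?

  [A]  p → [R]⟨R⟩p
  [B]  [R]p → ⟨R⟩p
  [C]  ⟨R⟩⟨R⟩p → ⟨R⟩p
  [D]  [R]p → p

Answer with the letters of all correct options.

R is not reflexive: not v R v.
R is not symmetric: s R u but not u R s.
R is transitive: R is closed under composition.
R is not serial: v has no R-successor.
(A) p → [R]⟨R⟩p (axiom B) characterises the symmetric frames. R is not symmetric — not valid.
(B) [R]p → ⟨R⟩p is axiom D; it is valid on a frame exactly when R is serial. R is not serial, so not valid.
(C) the dual of axiom 4: valid iff R is transitive. R is transitive — valid.
(D) [R]p → p is axiom T; it is valid on a frame exactly when R is reflexive. R is not reflexive, so not valid.

C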